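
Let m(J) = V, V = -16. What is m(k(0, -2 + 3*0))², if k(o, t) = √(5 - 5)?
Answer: 256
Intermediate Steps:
k(o, t) = 0 (k(o, t) = √0 = 0)
m(J) = -16
m(k(0, -2 + 3*0))² = (-16)² = 256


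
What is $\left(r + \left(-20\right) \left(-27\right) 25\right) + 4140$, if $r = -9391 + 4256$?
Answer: $12505$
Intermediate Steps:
$r = -5135$
$\left(r + \left(-20\right) \left(-27\right) 25\right) + 4140 = \left(-5135 + \left(-20\right) \left(-27\right) 25\right) + 4140 = \left(-5135 + 540 \cdot 25\right) + 4140 = \left(-5135 + 13500\right) + 4140 = 8365 + 4140 = 12505$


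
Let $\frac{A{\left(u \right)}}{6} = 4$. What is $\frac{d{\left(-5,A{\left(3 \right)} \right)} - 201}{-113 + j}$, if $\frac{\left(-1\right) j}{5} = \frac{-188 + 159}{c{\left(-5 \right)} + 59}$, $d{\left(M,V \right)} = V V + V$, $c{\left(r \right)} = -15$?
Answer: $- \frac{5852}{1609} \approx -3.637$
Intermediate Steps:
$A{\left(u \right)} = 24$ ($A{\left(u \right)} = 6 \cdot 4 = 24$)
$d{\left(M,V \right)} = V + V^{2}$ ($d{\left(M,V \right)} = V^{2} + V = V + V^{2}$)
$j = \frac{145}{44}$ ($j = - 5 \frac{-188 + 159}{-15 + 59} = - 5 \left(- \frac{29}{44}\right) = - 5 \left(\left(-29\right) \frac{1}{44}\right) = \left(-5\right) \left(- \frac{29}{44}\right) = \frac{145}{44} \approx 3.2955$)
$\frac{d{\left(-5,A{\left(3 \right)} \right)} - 201}{-113 + j} = \frac{24 \left(1 + 24\right) - 201}{-113 + \frac{145}{44}} = \frac{24 \cdot 25 - 201}{- \frac{4827}{44}} = \left(600 - 201\right) \left(- \frac{44}{4827}\right) = 399 \left(- \frac{44}{4827}\right) = - \frac{5852}{1609}$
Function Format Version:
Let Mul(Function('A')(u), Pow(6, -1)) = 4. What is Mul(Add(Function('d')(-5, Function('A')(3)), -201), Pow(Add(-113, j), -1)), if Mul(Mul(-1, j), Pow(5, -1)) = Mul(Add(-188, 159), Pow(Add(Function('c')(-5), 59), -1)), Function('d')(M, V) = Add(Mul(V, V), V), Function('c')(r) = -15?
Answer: Rational(-5852, 1609) ≈ -3.6370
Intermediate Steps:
Function('A')(u) = 24 (Function('A')(u) = Mul(6, 4) = 24)
Function('d')(M, V) = Add(V, Pow(V, 2)) (Function('d')(M, V) = Add(Pow(V, 2), V) = Add(V, Pow(V, 2)))
j = Rational(145, 44) (j = Mul(-5, Mul(Add(-188, 159), Pow(Add(-15, 59), -1))) = Mul(-5, Mul(-29, Pow(44, -1))) = Mul(-5, Mul(-29, Rational(1, 44))) = Mul(-5, Rational(-29, 44)) = Rational(145, 44) ≈ 3.2955)
Mul(Add(Function('d')(-5, Function('A')(3)), -201), Pow(Add(-113, j), -1)) = Mul(Add(Mul(24, Add(1, 24)), -201), Pow(Add(-113, Rational(145, 44)), -1)) = Mul(Add(Mul(24, 25), -201), Pow(Rational(-4827, 44), -1)) = Mul(Add(600, -201), Rational(-44, 4827)) = Mul(399, Rational(-44, 4827)) = Rational(-5852, 1609)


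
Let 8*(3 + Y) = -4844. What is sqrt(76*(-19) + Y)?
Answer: I*sqrt(8210)/2 ≈ 45.305*I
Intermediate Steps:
Y = -1217/2 (Y = -3 + (1/8)*(-4844) = -3 - 1211/2 = -1217/2 ≈ -608.50)
sqrt(76*(-19) + Y) = sqrt(76*(-19) - 1217/2) = sqrt(-1444 - 1217/2) = sqrt(-4105/2) = I*sqrt(8210)/2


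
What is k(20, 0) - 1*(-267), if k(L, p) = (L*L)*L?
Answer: 8267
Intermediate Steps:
k(L, p) = L³ (k(L, p) = L²*L = L³)
k(20, 0) - 1*(-267) = 20³ - 1*(-267) = 8000 + 267 = 8267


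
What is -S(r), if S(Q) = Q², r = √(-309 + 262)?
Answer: 47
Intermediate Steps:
r = I*√47 (r = √(-47) = I*√47 ≈ 6.8557*I)
-S(r) = -(I*√47)² = -1*(-47) = 47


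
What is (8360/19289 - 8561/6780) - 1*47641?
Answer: -6230570800549/130779420 ≈ -47642.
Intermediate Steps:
(8360/19289 - 8561/6780) - 1*47641 = (8360*(1/19289) - 8561*1/6780) - 47641 = (8360/19289 - 8561/6780) - 47641 = -108452329/130779420 - 47641 = -6230570800549/130779420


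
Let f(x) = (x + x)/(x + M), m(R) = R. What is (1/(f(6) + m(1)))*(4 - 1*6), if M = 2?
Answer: -4/5 ≈ -0.80000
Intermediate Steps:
f(x) = 2*x/(2 + x) (f(x) = (x + x)/(x + 2) = (2*x)/(2 + x) = 2*x/(2 + x))
(1/(f(6) + m(1)))*(4 - 1*6) = (1/(2*6/(2 + 6) + 1))*(4 - 1*6) = (1/(2*6/8 + 1))*(4 - 6) = (1/(2*6*(1/8) + 1))*(-2) = (1/(3/2 + 1))*(-2) = (1/(5/2))*(-2) = (1*(2/5))*(-2) = (2/5)*(-2) = -4/5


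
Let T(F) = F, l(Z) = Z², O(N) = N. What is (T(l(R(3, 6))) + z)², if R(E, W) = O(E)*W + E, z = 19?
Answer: 211600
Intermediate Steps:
R(E, W) = E + E*W (R(E, W) = E*W + E = E + E*W)
(T(l(R(3, 6))) + z)² = ((3*(1 + 6))² + 19)² = ((3*7)² + 19)² = (21² + 19)² = (441 + 19)² = 460² = 211600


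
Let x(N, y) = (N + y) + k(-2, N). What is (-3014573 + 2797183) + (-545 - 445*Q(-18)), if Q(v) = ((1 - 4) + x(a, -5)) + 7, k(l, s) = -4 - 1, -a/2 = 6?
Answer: -209925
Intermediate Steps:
a = -12 (a = -2*6 = -12)
k(l, s) = -5
x(N, y) = -5 + N + y (x(N, y) = (N + y) - 5 = -5 + N + y)
Q(v) = -18 (Q(v) = ((1 - 4) + (-5 - 12 - 5)) + 7 = (-3 - 22) + 7 = -25 + 7 = -18)
(-3014573 + 2797183) + (-545 - 445*Q(-18)) = (-3014573 + 2797183) + (-545 - 445*(-18)) = -217390 + (-545 + 8010) = -217390 + 7465 = -209925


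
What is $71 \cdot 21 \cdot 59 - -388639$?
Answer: $476608$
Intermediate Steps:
$71 \cdot 21 \cdot 59 - -388639 = 1491 \cdot 59 + 388639 = 87969 + 388639 = 476608$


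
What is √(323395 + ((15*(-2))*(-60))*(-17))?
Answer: √292795 ≈ 541.11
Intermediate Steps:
√(323395 + ((15*(-2))*(-60))*(-17)) = √(323395 - 30*(-60)*(-17)) = √(323395 + 1800*(-17)) = √(323395 - 30600) = √292795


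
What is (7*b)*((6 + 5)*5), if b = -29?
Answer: -11165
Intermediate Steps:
(7*b)*((6 + 5)*5) = (7*(-29))*((6 + 5)*5) = -2233*5 = -203*55 = -11165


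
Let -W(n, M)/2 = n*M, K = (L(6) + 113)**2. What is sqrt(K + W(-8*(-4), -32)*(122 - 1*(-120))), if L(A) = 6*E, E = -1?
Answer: sqrt(507065) ≈ 712.08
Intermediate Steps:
L(A) = -6 (L(A) = 6*(-1) = -6)
K = 11449 (K = (-6 + 113)**2 = 107**2 = 11449)
W(n, M) = -2*M*n (W(n, M) = -2*n*M = -2*M*n)
sqrt(K + W(-8*(-4), -32)*(122 - 1*(-120))) = sqrt(11449 + (-2*(-32)*(-8*(-4)))*(122 - 1*(-120))) = sqrt(11449 + (-2*(-32)*32)*(122 + 120)) = sqrt(11449 + 2048*242) = sqrt(11449 + 495616) = sqrt(507065)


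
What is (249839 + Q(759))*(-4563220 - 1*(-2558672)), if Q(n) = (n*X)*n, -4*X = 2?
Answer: 76576740422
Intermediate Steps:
X = -½ (X = -¼*2 = -½ ≈ -0.50000)
Q(n) = -n²/2 (Q(n) = (n*(-½))*n = (-n/2)*n = -n²/2)
(249839 + Q(759))*(-4563220 - 1*(-2558672)) = (249839 - ½*759²)*(-4563220 - 1*(-2558672)) = (249839 - ½*576081)*(-4563220 + 2558672) = (249839 - 576081/2)*(-2004548) = -76403/2*(-2004548) = 76576740422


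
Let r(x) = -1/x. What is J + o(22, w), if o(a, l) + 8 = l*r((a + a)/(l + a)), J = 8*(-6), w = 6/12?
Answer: -9901/176 ≈ -56.256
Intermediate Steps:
w = 1/2 (w = 6*(1/12) = 1/2 ≈ 0.50000)
J = -48
o(a, l) = -8 - l*(a + l)/(2*a) (o(a, l) = -8 + l*(-1/((a + a)/(l + a))) = -8 + l*(-1/((2*a)/(a + l))) = -8 + l*(-1/(2*a/(a + l))) = -8 + l*(-(a + l)/(2*a)) = -8 - l*(a + l)/(2*a))
J + o(22, w) = -48 + (1/2)*(-16*22 + (-1*22 - 1*1/2)/2)/22 = -48 + (1/2)*(1/22)*(-352 + (-22 - 1/2)/2) = -48 + (1/2)*(1/22)*(-352 + (1/2)*(-45/2)) = -48 + (1/2)*(1/22)*(-352 - 45/4) = -48 + (1/2)*(1/22)*(-1453/4) = -48 - 1453/176 = -9901/176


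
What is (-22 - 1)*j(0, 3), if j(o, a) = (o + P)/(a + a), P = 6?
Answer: -23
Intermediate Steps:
j(o, a) = (6 + o)/(2*a) (j(o, a) = (o + 6)/(a + a) = (6 + o)/((2*a)) = (6 + o)*(1/(2*a)) = (6 + o)/(2*a))
(-22 - 1)*j(0, 3) = (-22 - 1)*((1/2)*(6 + 0)/3) = -23*6/(2*3) = -23*1 = -23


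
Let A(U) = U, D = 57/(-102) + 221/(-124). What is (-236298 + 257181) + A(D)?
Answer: 44016429/2108 ≈ 20881.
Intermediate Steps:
D = -4935/2108 (D = 57*(-1/102) + 221*(-1/124) = -19/34 - 221/124 = -4935/2108 ≈ -2.3411)
(-236298 + 257181) + A(D) = (-236298 + 257181) - 4935/2108 = 20883 - 4935/2108 = 44016429/2108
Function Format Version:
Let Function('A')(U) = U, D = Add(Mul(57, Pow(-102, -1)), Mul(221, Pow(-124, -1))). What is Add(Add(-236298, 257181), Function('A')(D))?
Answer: Rational(44016429, 2108) ≈ 20881.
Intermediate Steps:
D = Rational(-4935, 2108) (D = Add(Mul(57, Rational(-1, 102)), Mul(221, Rational(-1, 124))) = Add(Rational(-19, 34), Rational(-221, 124)) = Rational(-4935, 2108) ≈ -2.3411)
Add(Add(-236298, 257181), Function('A')(D)) = Add(Add(-236298, 257181), Rational(-4935, 2108)) = Add(20883, Rational(-4935, 2108)) = Rational(44016429, 2108)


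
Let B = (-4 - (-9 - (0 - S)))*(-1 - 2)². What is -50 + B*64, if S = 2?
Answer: 1678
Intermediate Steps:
B = 27 (B = (-4 - (-9 - (0 - 1*2)))*(-1 - 2)² = (-4 - (-9 - (0 - 2)))*(-3)² = (-4 - (-9 - 1*(-2)))*9 = (-4 - (-9 + 2))*9 = (-4 - 1*(-7))*9 = (-4 + 7)*9 = 3*9 = 27)
-50 + B*64 = -50 + 27*64 = -50 + 1728 = 1678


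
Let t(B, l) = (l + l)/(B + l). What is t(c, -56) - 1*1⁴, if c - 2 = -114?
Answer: -⅓ ≈ -0.33333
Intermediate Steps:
c = -112 (c = 2 - 114 = -112)
t(B, l) = 2*l/(B + l) (t(B, l) = (2*l)/(B + l) = 2*l/(B + l))
t(c, -56) - 1*1⁴ = 2*(-56)/(-112 - 56) - 1*1⁴ = 2*(-56)/(-168) - 1*1 = 2*(-56)*(-1/168) - 1 = ⅔ - 1 = -⅓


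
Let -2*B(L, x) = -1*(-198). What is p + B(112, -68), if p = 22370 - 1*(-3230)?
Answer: 25501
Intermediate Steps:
p = 25600 (p = 22370 + 3230 = 25600)
B(L, x) = -99 (B(L, x) = -(-1)*(-198)/2 = -1/2*198 = -99)
p + B(112, -68) = 25600 - 99 = 25501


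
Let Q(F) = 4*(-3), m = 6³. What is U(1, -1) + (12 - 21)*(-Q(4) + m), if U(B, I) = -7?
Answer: -2059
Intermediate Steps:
m = 216
Q(F) = -12
U(1, -1) + (12 - 21)*(-Q(4) + m) = -7 + (12 - 21)*(-1*(-12) + 216) = -7 - 9*(12 + 216) = -7 - 9*228 = -7 - 2052 = -2059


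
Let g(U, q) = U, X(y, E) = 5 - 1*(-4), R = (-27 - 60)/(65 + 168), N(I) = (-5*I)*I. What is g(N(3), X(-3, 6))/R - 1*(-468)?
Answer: 17067/29 ≈ 588.52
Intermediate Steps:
N(I) = -5*I**2
R = -87/233 ≈ -0.37339
X(y, E) = 9 (X(y, E) = 5 + 4 = 9)
g(N(3), X(-3, 6))/R - 1*(-468) = (-5*3**2)/(-87/233) - 1*(-468) = -5*9*(-233/87) + 468 = -45*(-233/87) + 468 = 3495/29 + 468 = 17067/29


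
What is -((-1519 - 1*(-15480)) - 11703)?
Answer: -2258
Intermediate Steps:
-((-1519 - 1*(-15480)) - 11703) = -((-1519 + 15480) - 11703) = -(13961 - 11703) = -1*2258 = -2258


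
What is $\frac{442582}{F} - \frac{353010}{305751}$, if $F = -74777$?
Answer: $- \frac{53905639284}{7621047509} \approx -7.0733$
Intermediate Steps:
$\frac{442582}{F} - \frac{353010}{305751} = \frac{442582}{-74777} - \frac{353010}{305751} = 442582 \left(- \frac{1}{74777}\right) - \frac{117670}{101917} = - \frac{442582}{74777} - \frac{117670}{101917} = - \frac{53905639284}{7621047509}$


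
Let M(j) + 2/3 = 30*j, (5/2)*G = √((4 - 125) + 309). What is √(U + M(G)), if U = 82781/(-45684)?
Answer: √(-15966417 + 154594656*√47)/2538 ≈ 12.730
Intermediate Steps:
G = 4*√47/5 (G = 2*√((4 - 125) + 309)/5 = 2*√(-121 + 309)/5 = 2*√188/5 = 2*(2*√47)/5 = 4*√47/5 ≈ 5.4845)
M(j) = -⅔ + 30*j
U = -82781/45684 (U = 82781*(-1/45684) = -82781/45684 ≈ -1.8120)
√(U + M(G)) = √(-82781/45684 + (-⅔ + 30*(4*√47/5))) = √(-82781/45684 + (-⅔ + 24*√47)) = √(-113237/45684 + 24*√47)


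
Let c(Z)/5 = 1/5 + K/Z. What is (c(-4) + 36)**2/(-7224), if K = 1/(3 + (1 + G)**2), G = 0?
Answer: -344569/1849344 ≈ -0.18632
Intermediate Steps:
K = 1/4 (K = 1/(3 + (1 + 0)**2) = 1/(3 + 1**2) = 1/(3 + 1) = 1/4 ≈ 0.25000)
c(Z) = 1 + 5/(4*Z) (c(Z) = 5*(1/5 + 1/(4*Z)) = 1 + 5/(4*Z))
(c(-4) + 36)**2/(-7224) = ((5/4 - 4)/(-4) + 36)**2/(-7224) = (-1/4*(-11/4) + 36)**2*(-1/7224) = (11/16 + 36)**2*(-1/7224) = (587/16)**2*(-1/7224) = (344569/256)*(-1/7224) = -344569/1849344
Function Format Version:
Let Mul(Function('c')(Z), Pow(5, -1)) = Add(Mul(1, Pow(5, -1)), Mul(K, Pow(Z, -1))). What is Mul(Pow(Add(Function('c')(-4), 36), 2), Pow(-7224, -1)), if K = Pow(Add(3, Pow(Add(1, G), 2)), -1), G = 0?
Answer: Rational(-344569, 1849344) ≈ -0.18632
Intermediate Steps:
K = Rational(1, 4) (K = Pow(Add(3, Pow(Add(1, 0), 2)), -1) = Pow(Add(3, Pow(1, 2)), -1) = Pow(Add(3, 1), -1) = Pow(4, -1) = Rational(1, 4) ≈ 0.25000)
Function('c')(Z) = Add(1, Mul(Rational(5, 4), Pow(Z, -1))) (Function('c')(Z) = Mul(5, Add(Mul(1, Pow(5, -1)), Mul(Rational(1, 4), Pow(Z, -1)))) = Mul(5, Add(Mul(1, Rational(1, 5)), Mul(Rational(1, 4), Pow(Z, -1)))) = Mul(5, Add(Rational(1, 5), Mul(Rational(1, 4), Pow(Z, -1)))) = Add(1, Mul(Rational(5, 4), Pow(Z, -1))))
Mul(Pow(Add(Function('c')(-4), 36), 2), Pow(-7224, -1)) = Mul(Pow(Add(Mul(Pow(-4, -1), Add(Rational(5, 4), -4)), 36), 2), Pow(-7224, -1)) = Mul(Pow(Add(Mul(Rational(-1, 4), Rational(-11, 4)), 36), 2), Rational(-1, 7224)) = Mul(Pow(Add(Rational(11, 16), 36), 2), Rational(-1, 7224)) = Mul(Pow(Rational(587, 16), 2), Rational(-1, 7224)) = Mul(Rational(344569, 256), Rational(-1, 7224)) = Rational(-344569, 1849344)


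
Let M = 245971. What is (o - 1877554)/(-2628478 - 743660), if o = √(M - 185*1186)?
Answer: 134111/240867 - √26561/3372138 ≈ 0.55674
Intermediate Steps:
o = √26561 (o = √(245971 - 185*1186) = √(245971 - 219410) = √26561 ≈ 162.98)
(o - 1877554)/(-2628478 - 743660) = (√26561 - 1877554)/(-2628478 - 743660) = (-1877554 + √26561)/(-3372138) = (-1877554 + √26561)*(-1/3372138) = 134111/240867 - √26561/3372138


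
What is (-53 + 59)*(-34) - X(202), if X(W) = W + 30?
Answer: -436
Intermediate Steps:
X(W) = 30 + W
(-53 + 59)*(-34) - X(202) = (-53 + 59)*(-34) - (30 + 202) = 6*(-34) - 1*232 = -204 - 232 = -436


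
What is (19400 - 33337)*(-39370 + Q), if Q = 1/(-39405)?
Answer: 21621511298387/39405 ≈ 5.4870e+8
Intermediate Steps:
Q = -1/39405 ≈ -2.5377e-5
(19400 - 33337)*(-39370 + Q) = (19400 - 33337)*(-39370 - 1/39405) = -13937*(-1551374851/39405) = 21621511298387/39405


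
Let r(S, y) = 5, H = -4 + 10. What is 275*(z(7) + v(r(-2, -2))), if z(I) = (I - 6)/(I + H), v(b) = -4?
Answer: -14025/13 ≈ -1078.8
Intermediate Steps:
H = 6
z(I) = (-6 + I)/(6 + I) (z(I) = (I - 6)/(I + 6) = (-6 + I)/(6 + I))
275*(z(7) + v(r(-2, -2))) = 275*((-6 + 7)/(6 + 7) - 4) = 275*(1/13 - 4) = 275*(-51/13) = -14025/13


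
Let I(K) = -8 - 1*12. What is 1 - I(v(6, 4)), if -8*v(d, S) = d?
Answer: 21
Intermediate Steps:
v(d, S) = -d/8
I(K) = -20 (I(K) = -8 - 12 = -20)
1 - I(v(6, 4)) = 1 - 1*(-20) = 1 + 20 = 21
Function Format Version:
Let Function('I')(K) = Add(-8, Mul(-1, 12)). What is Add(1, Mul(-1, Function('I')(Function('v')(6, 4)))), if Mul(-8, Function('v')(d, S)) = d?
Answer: 21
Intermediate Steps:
Function('v')(d, S) = Mul(Rational(-1, 8), d)
Function('I')(K) = -20 (Function('I')(K) = Add(-8, -12) = -20)
Add(1, Mul(-1, Function('I')(Function('v')(6, 4)))) = Add(1, Mul(-1, -20)) = Add(1, 20) = 21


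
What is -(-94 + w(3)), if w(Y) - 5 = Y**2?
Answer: 80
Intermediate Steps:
w(Y) = 5 + Y**2
-(-94 + w(3)) = -(-94 + (5 + 3**2)) = -(-94 + (5 + 9)) = -(-94 + 14) = -1*(-80) = 80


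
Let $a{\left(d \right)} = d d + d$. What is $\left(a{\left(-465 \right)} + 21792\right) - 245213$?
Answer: $-7661$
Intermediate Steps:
$a{\left(d \right)} = d + d^{2}$ ($a{\left(d \right)} = d^{2} + d = d + d^{2}$)
$\left(a{\left(-465 \right)} + 21792\right) - 245213 = \left(- 465 \left(1 - 465\right) + 21792\right) - 245213 = \left(\left(-465\right) \left(-464\right) + 21792\right) - 245213 = \left(215760 + 21792\right) - 245213 = 237552 - 245213 = -7661$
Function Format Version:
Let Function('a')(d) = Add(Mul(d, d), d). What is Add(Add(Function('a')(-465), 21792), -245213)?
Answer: -7661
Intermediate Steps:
Function('a')(d) = Add(d, Pow(d, 2)) (Function('a')(d) = Add(Pow(d, 2), d) = Add(d, Pow(d, 2)))
Add(Add(Function('a')(-465), 21792), -245213) = Add(Add(Mul(-465, Add(1, -465)), 21792), -245213) = Add(Add(Mul(-465, -464), 21792), -245213) = Add(Add(215760, 21792), -245213) = Add(237552, -245213) = -7661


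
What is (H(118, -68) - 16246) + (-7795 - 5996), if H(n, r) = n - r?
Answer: -29851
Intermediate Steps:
(H(118, -68) - 16246) + (-7795 - 5996) = ((118 - 1*(-68)) - 16246) + (-7795 - 5996) = ((118 + 68) - 16246) - 13791 = (186 - 16246) - 13791 = -16060 - 13791 = -29851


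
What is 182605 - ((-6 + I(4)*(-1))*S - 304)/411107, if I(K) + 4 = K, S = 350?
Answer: 75070196139/411107 ≈ 1.8261e+5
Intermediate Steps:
I(K) = -4 + K
182605 - ((-6 + I(4)*(-1))*S - 304)/411107 = 182605 - ((-6 + (-4 + 4)*(-1))*350 - 304)/411107 = 182605 - ((-6 + 0*(-1))*350 - 304)/411107 = 182605 - ((-6 + 0)*350 - 304)/411107 = 182605 - (-6*350 - 304)/411107 = 182605 - (-2100 - 304)/411107 = 182605 - (-2404)/411107 = 182605 - 1*(-2404/411107) = 182605 + 2404/411107 = 75070196139/411107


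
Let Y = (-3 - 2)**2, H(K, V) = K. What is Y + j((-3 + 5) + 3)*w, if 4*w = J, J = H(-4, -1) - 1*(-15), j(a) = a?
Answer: 155/4 ≈ 38.750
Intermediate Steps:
J = 11 (J = -4 - 1*(-15) = -4 + 15 = 11)
w = 11/4 (w = (1/4)*11 = 11/4 ≈ 2.7500)
Y = 25 (Y = (-5)**2 = 25)
Y + j((-3 + 5) + 3)*w = 25 + ((-3 + 5) + 3)*(11/4) = 25 + (2 + 3)*(11/4) = 25 + 5*(11/4) = 25 + 55/4 = 155/4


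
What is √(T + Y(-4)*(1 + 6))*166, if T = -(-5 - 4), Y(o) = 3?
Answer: 166*√30 ≈ 909.22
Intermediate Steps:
T = 9 (T = -1*(-9) = 9)
√(T + Y(-4)*(1 + 6))*166 = √(9 + 3*(1 + 6))*166 = √(9 + 3*7)*166 = √(9 + 21)*166 = √30*166 = 166*√30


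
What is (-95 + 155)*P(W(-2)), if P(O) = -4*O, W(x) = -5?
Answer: 1200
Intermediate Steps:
(-95 + 155)*P(W(-2)) = (-95 + 155)*(-4*(-5)) = 60*20 = 1200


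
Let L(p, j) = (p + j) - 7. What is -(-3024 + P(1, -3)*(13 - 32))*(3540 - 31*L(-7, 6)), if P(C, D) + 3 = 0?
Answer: 11238996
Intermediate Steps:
L(p, j) = -7 + j + p (L(p, j) = (j + p) - 7 = -7 + j + p)
P(C, D) = -3 (P(C, D) = -3 + 0 = -3)
-(-3024 + P(1, -3)*(13 - 32))*(3540 - 31*L(-7, 6)) = -(-3024 - 3*(13 - 32))*(3540 - 31*(-7 + 6 - 7)) = -(-3024 - 3*(-19))*(3540 - 31*(-8)) = -(-3024 + 57)*(3540 + 248) = -(-2967)*3788 = -1*(-11238996) = 11238996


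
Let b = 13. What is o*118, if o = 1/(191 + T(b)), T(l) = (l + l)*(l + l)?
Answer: 118/867 ≈ 0.13610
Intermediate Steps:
T(l) = 4*l**2 (T(l) = (2*l)*(2*l) = 4*l**2)
o = 1/867 (o = 1/(191 + 4*13**2) = 1/(191 + 4*169) = 1/(191 + 676) = 1/867 ≈ 0.0011534)
o*118 = (1/867)*118 = 118/867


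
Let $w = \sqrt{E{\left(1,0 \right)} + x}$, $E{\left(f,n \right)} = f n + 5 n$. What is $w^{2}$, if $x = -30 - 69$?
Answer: $-99$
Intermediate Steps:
$E{\left(f,n \right)} = 5 n + f n$
$x = -99$
$w = 3 i \sqrt{11}$ ($w = \sqrt{0 \left(5 + 1\right) - 99} = \sqrt{0 \cdot 6 - 99} = \sqrt{0 - 99} = \sqrt{-99} = 3 i \sqrt{11} \approx 9.9499 i$)
$w^{2} = \left(3 i \sqrt{11}\right)^{2} = -99$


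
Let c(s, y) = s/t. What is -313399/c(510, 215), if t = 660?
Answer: -6894778/17 ≈ -4.0558e+5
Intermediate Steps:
c(s, y) = s/660
-313399/c(510, 215) = -313399/((1/660)*510) = -313399/17/22 = -313399*22/17 = -6894778/17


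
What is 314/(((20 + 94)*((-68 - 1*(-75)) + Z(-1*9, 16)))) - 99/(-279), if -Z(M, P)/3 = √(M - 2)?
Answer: 126865/261516 + 157*I*√11/2812 ≈ 0.48511 + 0.18517*I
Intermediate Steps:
Z(M, P) = -3*√(-2 + M) (Z(M, P) = -3*√(M - 2) = -3*√(-2 + M))
314/(((20 + 94)*((-68 - 1*(-75)) + Z(-1*9, 16)))) - 99/(-279) = 314/(((20 + 94)*((-68 - 1*(-75)) - 3*√(-2 - 1*9)))) - 99/(-279) = 314/((114*((-68 + 75) - 3*√(-2 - 9)))) - 99*(-1/279) = 314/((114*(7 - 3*I*√11))) + 11/31 = 314/(798 - 342*I*√11) + 11/31 = 11/31 + 314/(798 - 342*I*√11)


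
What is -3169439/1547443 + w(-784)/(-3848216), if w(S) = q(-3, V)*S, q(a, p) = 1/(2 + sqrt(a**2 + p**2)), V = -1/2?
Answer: -4573930515175/2233085591883 + 28*sqrt(37)/1443081 ≈ -2.0481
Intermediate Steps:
V = -1/2 (V = -1*1/2 = -1/2 ≈ -0.50000)
w(S) = S/(2 + sqrt(37)/2) (w(S) = S/(2 + sqrt((-3)**2 + (-1/2)**2)) = S/(2 + sqrt(9 + 1/4)) = S/(2 + sqrt(37/4)) = S/(2 + sqrt(37)/2))
-3169439/1547443 + w(-784)/(-3848216) = -3169439/1547443 + (-8/21*(-784) + (2/21)*(-784)*sqrt(37))/(-3848216) = -3169439*1/1547443 + (896/3 - 224*sqrt(37)/3)*(-1/3848216) = -3169439/1547443 + (-112/1443081 + 28*sqrt(37)/1443081) = -4573930515175/2233085591883 + 28*sqrt(37)/1443081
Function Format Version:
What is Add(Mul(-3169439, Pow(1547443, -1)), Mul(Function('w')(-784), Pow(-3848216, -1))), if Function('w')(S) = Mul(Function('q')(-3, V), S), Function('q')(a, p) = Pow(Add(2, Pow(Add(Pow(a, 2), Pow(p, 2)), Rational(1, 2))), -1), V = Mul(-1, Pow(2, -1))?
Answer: Add(Rational(-4573930515175, 2233085591883), Mul(Rational(28, 1443081), Pow(37, Rational(1, 2)))) ≈ -2.0481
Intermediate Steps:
V = Rational(-1, 2) (V = Mul(-1, Rational(1, 2)) = Rational(-1, 2) ≈ -0.50000)
Function('w')(S) = Mul(S, Pow(Add(2, Mul(Rational(1, 2), Pow(37, Rational(1, 2)))), -1)) (Function('w')(S) = Mul(Pow(Add(2, Pow(Add(Pow(-3, 2), Pow(Rational(-1, 2), 2)), Rational(1, 2))), -1), S) = Mul(Pow(Add(2, Pow(Add(9, Rational(1, 4)), Rational(1, 2))), -1), S) = Mul(Pow(Add(2, Pow(Rational(37, 4), Rational(1, 2))), -1), S) = Mul(Pow(Add(2, Mul(Rational(1, 2), Pow(37, Rational(1, 2)))), -1), S) = Mul(S, Pow(Add(2, Mul(Rational(1, 2), Pow(37, Rational(1, 2)))), -1)))
Add(Mul(-3169439, Pow(1547443, -1)), Mul(Function('w')(-784), Pow(-3848216, -1))) = Add(Mul(-3169439, Pow(1547443, -1)), Mul(Add(Mul(Rational(-8, 21), -784), Mul(Rational(2, 21), -784, Pow(37, Rational(1, 2)))), Pow(-3848216, -1))) = Add(Mul(-3169439, Rational(1, 1547443)), Mul(Add(Rational(896, 3), Mul(Rational(-224, 3), Pow(37, Rational(1, 2)))), Rational(-1, 3848216))) = Add(Rational(-3169439, 1547443), Add(Rational(-112, 1443081), Mul(Rational(28, 1443081), Pow(37, Rational(1, 2))))) = Add(Rational(-4573930515175, 2233085591883), Mul(Rational(28, 1443081), Pow(37, Rational(1, 2))))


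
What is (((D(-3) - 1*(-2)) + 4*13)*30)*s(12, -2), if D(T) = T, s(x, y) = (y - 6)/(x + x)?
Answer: -510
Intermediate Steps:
s(x, y) = (-6 + y)/(2*x) (s(x, y) = (-6 + y)/((2*x)) = (-6 + y)*(1/(2*x)) = (-6 + y)/(2*x))
(((D(-3) - 1*(-2)) + 4*13)*30)*s(12, -2) = (((-3 - 1*(-2)) + 4*13)*30)*((½)*(-6 - 2)/12) = (((-3 + 2) + 52)*30)*((½)*(1/12)*(-8)) = ((-1 + 52)*30)*(-⅓) = (51*30)*(-⅓) = 1530*(-⅓) = -510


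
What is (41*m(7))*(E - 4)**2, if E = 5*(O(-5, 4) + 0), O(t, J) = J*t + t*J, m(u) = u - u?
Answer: 0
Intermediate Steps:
m(u) = 0
O(t, J) = 2*J*t (O(t, J) = J*t + J*t = 2*J*t)
E = -200 (E = 5*(2*4*(-5) + 0) = 5*(-40 + 0) = 5*(-40) = -200)
(41*m(7))*(E - 4)**2 = (41*0)*(-200 - 4)**2 = 0*(-204)**2 = 0*41616 = 0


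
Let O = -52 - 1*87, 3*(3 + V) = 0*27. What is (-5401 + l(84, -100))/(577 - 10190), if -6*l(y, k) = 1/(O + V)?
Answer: 4601651/8190276 ≈ 0.56184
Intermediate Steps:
V = -3 (V = -3 + (0*27)/3 = -3 + (⅓)*0 = -3 + 0 = -3)
O = -139 (O = -52 - 87 = -139)
l(y, k) = 1/852 (l(y, k) = -1/(6*(-139 - 3)) = -⅙/(-142) = -⅙*(-1/142) = 1/852)
(-5401 + l(84, -100))/(577 - 10190) = (-5401 + 1/852)/(577 - 10190) = -4601651/852/(-9613) = -4601651/852*(-1/9613) = 4601651/8190276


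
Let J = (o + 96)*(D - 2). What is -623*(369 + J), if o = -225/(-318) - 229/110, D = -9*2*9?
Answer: 27512390843/2915 ≈ 9.4382e+6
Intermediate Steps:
D = -162 (D = -18*9 = -162)
o = -4006/2915 (o = -225*(-1/318) - 229*1/110 = 75/106 - 229/110 = -4006/2915 ≈ -1.3743)
J = -45236776/2915 (J = (-4006/2915 + 96)*(-162 - 2) = (275834/2915)*(-164) = -45236776/2915 ≈ -15519.)
-623*(369 + J) = -623*(369 - 45236776/2915) = -623*(-44161141/2915) = 27512390843/2915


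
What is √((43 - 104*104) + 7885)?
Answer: 38*I*√2 ≈ 53.74*I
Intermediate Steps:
√((43 - 104*104) + 7885) = √((43 - 10816) + 7885) = √(-10773 + 7885) = √(-2888) = 38*I*√2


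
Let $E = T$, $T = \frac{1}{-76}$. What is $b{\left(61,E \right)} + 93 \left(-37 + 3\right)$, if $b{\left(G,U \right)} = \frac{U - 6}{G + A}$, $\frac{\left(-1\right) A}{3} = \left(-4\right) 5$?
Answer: $- \frac{29078209}{9196} \approx -3162.1$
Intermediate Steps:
$T = - \frac{1}{76} \approx -0.013158$
$A = 60$ ($A = - 3 \left(\left(-4\right) 5\right) = \left(-3\right) \left(-20\right) = 60$)
$E = - \frac{1}{76} \approx -0.013158$
$b{\left(G,U \right)} = \frac{-6 + U}{60 + G}$ ($b{\left(G,U \right)} = \frac{U - 6}{G + 60} = \frac{-6 + U}{60 + G}$)
$b{\left(61,E \right)} + 93 \left(-37 + 3\right) = \frac{-6 - \frac{1}{76}}{60 + 61} + 93 \left(-37 + 3\right) = \frac{1}{121} \left(- \frac{457}{76}\right) + 93 \left(-34\right) = \frac{1}{121} \left(- \frac{457}{76}\right) - 3162 = - \frac{457}{9196} - 3162 = - \frac{29078209}{9196}$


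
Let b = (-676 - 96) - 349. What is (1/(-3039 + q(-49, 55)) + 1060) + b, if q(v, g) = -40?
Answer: -187820/3079 ≈ -61.000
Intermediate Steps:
b = -1121 (b = -772 - 349 = -1121)
(1/(-3039 + q(-49, 55)) + 1060) + b = (1/(-3039 - 40) + 1060) - 1121 = (1/(-3079) + 1060) - 1121 = (-1/3079 + 1060) - 1121 = 3263739/3079 - 1121 = -187820/3079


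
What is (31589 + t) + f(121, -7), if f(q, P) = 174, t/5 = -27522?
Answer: -105847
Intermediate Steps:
t = -137610 (t = 5*(-27522) = -137610)
(31589 + t) + f(121, -7) = (31589 - 137610) + 174 = -106021 + 174 = -105847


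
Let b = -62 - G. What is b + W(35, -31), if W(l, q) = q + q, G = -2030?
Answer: 1906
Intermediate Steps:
W(l, q) = 2*q
b = 1968 (b = -62 - 1*(-2030) = -62 + 2030 = 1968)
b + W(35, -31) = 1968 + 2*(-31) = 1968 - 62 = 1906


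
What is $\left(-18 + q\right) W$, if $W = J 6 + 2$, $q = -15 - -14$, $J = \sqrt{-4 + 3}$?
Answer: $-38 - 114 i \approx -38.0 - 114.0 i$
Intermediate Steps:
$J = i$ ($J = \sqrt{-1} = i \approx 1.0 i$)
$q = -1$ ($q = -15 + 14 = -1$)
$W = 2 + 6 i$ ($W = i 6 + 2 = 6 i + 2 = 2 + 6 i \approx 2.0 + 6.0 i$)
$\left(-18 + q\right) W = \left(-18 - 1\right) \left(2 + 6 i\right) = - 19 \left(2 + 6 i\right) = -38 - 114 i$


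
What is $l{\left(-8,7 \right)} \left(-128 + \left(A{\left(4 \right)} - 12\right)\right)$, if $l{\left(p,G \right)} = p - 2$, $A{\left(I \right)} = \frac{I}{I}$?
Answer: $1390$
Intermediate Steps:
$A{\left(I \right)} = 1$
$l{\left(p,G \right)} = -2 + p$ ($l{\left(p,G \right)} = p - 2 = -2 + p$)
$l{\left(-8,7 \right)} \left(-128 + \left(A{\left(4 \right)} - 12\right)\right) = \left(-2 - 8\right) \left(-128 + \left(1 - 12\right)\right) = - 10 \left(-128 + \left(1 - 12\right)\right) = - 10 \left(-128 - 11\right) = \left(-10\right) \left(-139\right) = 1390$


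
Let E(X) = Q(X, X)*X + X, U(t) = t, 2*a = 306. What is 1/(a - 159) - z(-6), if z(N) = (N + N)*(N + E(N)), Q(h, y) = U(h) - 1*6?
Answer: 4319/6 ≈ 719.83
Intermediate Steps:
a = 153 (a = (1/2)*306 = 153)
Q(h, y) = -6 + h (Q(h, y) = h - 1*6 = h - 6 = -6 + h)
E(X) = X + X*(-6 + X) (E(X) = (-6 + X)*X + X = X*(-6 + X) + X = X + X*(-6 + X))
z(N) = 2*N*(N + N*(-5 + N)) (z(N) = (N + N)*(N + N*(-5 + N)) = (2*N)*(N + N*(-5 + N)) = 2*N*(N + N*(-5 + N)))
1/(a - 159) - z(-6) = 1/(153 - 159) - 2*(-6)**2*(-4 - 6) = 1/(-6) - 2*36*(-10) = -1/6 - 1*(-720) = -1/6 + 720 = 4319/6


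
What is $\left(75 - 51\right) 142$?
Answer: $3408$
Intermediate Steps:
$\left(75 - 51\right) 142 = 24 \cdot 142 = 3408$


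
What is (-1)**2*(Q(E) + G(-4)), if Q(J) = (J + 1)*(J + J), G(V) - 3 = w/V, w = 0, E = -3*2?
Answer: 63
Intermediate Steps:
E = -6
G(V) = 3 (G(V) = 3 + 0/V = 3 + 0 = 3)
Q(J) = 2*J*(1 + J) (Q(J) = (1 + J)*(2*J) = 2*J*(1 + J))
(-1)**2*(Q(E) + G(-4)) = (-1)**2*(2*(-6)*(1 - 6) + 3) = 1*(2*(-6)*(-5) + 3) = 1*(60 + 3) = 1*63 = 63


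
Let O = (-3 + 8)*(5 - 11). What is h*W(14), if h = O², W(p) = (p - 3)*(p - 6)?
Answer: 79200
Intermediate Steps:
W(p) = (-6 + p)*(-3 + p) (W(p) = (-3 + p)*(-6 + p) = (-6 + p)*(-3 + p))
O = -30 (O = 5*(-6) = -30)
h = 900 (h = (-30)² = 900)
h*W(14) = 900*(18 + 14² - 9*14) = 900*(18 + 196 - 126) = 900*88 = 79200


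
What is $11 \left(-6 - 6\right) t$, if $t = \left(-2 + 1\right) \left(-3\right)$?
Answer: $-396$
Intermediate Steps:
$t = 3$ ($t = \left(-1\right) \left(-3\right) = 3$)
$11 \left(-6 - 6\right) t = 11 \left(-6 - 6\right) 3 = 11 \left(-12\right) 3 = \left(-132\right) 3 = -396$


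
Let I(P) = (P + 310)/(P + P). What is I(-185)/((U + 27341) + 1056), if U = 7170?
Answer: -25/2631958 ≈ -9.4986e-6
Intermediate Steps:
I(P) = (310 + P)/(2*P) (I(P) = (310 + P)/((2*P)) = (310 + P)*(1/(2*P)) = (310 + P)/(2*P))
I(-185)/((U + 27341) + 1056) = ((½)*(310 - 185)/(-185))/((7170 + 27341) + 1056) = ((½)*(-1/185)*125)/(34511 + 1056) = -25/74/35567 = -25/74*1/35567 = -25/2631958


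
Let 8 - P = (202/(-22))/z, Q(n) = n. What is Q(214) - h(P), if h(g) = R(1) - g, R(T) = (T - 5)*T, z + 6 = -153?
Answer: 395173/1749 ≈ 225.94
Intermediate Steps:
z = -159 (z = -6 - 153 = -159)
R(T) = T*(-5 + T) (R(T) = (-5 + T)*T = T*(-5 + T))
P = 13891/1749 (P = 8 - 202/(-22)/(-159) = 8 - 202*(-1/22)*(-1)/159 = 8 - (-101)*(-1)/(11*159) = 8 - 1*101/1749 = 8 - 101/1749 = 13891/1749 ≈ 7.9423)
h(g) = -4 - g (h(g) = 1*(-5 + 1) - g = 1*(-4) - g = -4 - g)
Q(214) - h(P) = 214 - (-4 - 1*13891/1749) = 214 - (-4 - 13891/1749) = 214 - 1*(-20887/1749) = 214 + 20887/1749 = 395173/1749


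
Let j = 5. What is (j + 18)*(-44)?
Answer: -1012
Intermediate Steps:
(j + 18)*(-44) = (5 + 18)*(-44) = 23*(-44) = -1012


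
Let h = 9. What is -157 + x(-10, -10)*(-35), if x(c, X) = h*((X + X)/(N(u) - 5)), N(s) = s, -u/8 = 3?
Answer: -10853/29 ≈ -374.24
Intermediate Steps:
u = -24 (u = -8*3 = -24)
x(c, X) = -18*X/29 (x(c, X) = 9*((X + X)/(-24 - 5)) = 9*((2*X)/(-29)) = 9*((2*X)*(-1/29)) = 9*(-2*X/29) = -18*X/29)
-157 + x(-10, -10)*(-35) = -157 - 18/29*(-10)*(-35) = -157 + (180/29)*(-35) = -157 - 6300/29 = -10853/29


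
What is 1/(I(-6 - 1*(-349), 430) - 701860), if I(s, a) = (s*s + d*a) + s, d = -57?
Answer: -1/608378 ≈ -1.6437e-6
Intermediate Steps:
I(s, a) = s + s² - 57*a (I(s, a) = (s*s - 57*a) + s = (s² - 57*a) + s = s + s² - 57*a)
1/(I(-6 - 1*(-349), 430) - 701860) = 1/(((-6 - 1*(-349)) + (-6 - 1*(-349))² - 57*430) - 701860) = 1/(((-6 + 349) + (-6 + 349)² - 24510) - 701860) = 1/((343 + 343² - 24510) - 701860) = 1/((343 + 117649 - 24510) - 701860) = 1/(93482 - 701860) = 1/(-608378) = -1/608378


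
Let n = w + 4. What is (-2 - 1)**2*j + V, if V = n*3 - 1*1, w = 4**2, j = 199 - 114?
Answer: 824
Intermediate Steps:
j = 85
w = 16
n = 20 (n = 16 + 4 = 20)
V = 59 (V = 20*3 - 1*1 = 60 - 1 = 59)
(-2 - 1)**2*j + V = (-2 - 1)**2*85 + 59 = (-3)**2*85 + 59 = 9*85 + 59 = 765 + 59 = 824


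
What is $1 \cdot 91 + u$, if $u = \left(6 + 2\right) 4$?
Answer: $123$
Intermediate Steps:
$u = 32$ ($u = 8 \cdot 4 = 32$)
$1 \cdot 91 + u = 1 \cdot 91 + 32 = 91 + 32 = 123$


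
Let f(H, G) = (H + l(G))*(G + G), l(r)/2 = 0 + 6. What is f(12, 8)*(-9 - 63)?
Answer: -27648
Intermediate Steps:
l(r) = 12 (l(r) = 2*(0 + 6) = 2*6 = 12)
f(H, G) = 2*G*(12 + H) (f(H, G) = (H + 12)*(G + G) = (12 + H)*(2*G) = 2*G*(12 + H))
f(12, 8)*(-9 - 63) = (2*8*(12 + 12))*(-9 - 63) = (2*8*24)*(-72) = 384*(-72) = -27648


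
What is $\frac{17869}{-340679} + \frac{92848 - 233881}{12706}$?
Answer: $- \frac{48274024921}{4328667374} \approx -11.152$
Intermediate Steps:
$\frac{17869}{-340679} + \frac{92848 - 233881}{12706} = 17869 \left(- \frac{1}{340679}\right) - \frac{141033}{12706} = - \frac{17869}{340679} - \frac{141033}{12706} = - \frac{48274024921}{4328667374}$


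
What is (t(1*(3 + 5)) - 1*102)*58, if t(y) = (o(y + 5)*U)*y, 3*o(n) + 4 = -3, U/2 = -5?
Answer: 14732/3 ≈ 4910.7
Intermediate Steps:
U = -10 (U = 2*(-5) = -10)
o(n) = -7/3 (o(n) = -4/3 + (⅓)*(-3) = -4/3 - 1 = -7/3)
t(y) = 70*y/3 (t(y) = (-7/3*(-10))*y = 70*y/3)
(t(1*(3 + 5)) - 1*102)*58 = (70*(1*(3 + 5))/3 - 1*102)*58 = (70*(1*8)/3 - 102)*58 = ((70/3)*8 - 102)*58 = (560/3 - 102)*58 = (254/3)*58 = 14732/3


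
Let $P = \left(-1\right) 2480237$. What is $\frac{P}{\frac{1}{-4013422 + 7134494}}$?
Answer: $-7740998254064$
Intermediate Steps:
$P = -2480237$
$\frac{P}{\frac{1}{-4013422 + 7134494}} = - \frac{2480237}{\frac{1}{-4013422 + 7134494}} = - \frac{2480237}{\frac{1}{3121072}} = - 2480237 \frac{1}{\frac{1}{3121072}} = \left(-2480237\right) 3121072 = -7740998254064$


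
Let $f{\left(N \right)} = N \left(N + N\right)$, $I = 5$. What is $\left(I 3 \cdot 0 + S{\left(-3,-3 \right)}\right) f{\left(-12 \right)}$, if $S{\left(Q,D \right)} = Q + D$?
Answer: $-1728$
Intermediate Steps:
$f{\left(N \right)} = 2 N^{2}$ ($f{\left(N \right)} = N 2 N = 2 N^{2}$)
$S{\left(Q,D \right)} = D + Q$
$\left(I 3 \cdot 0 + S{\left(-3,-3 \right)}\right) f{\left(-12 \right)} = \left(5 \cdot 3 \cdot 0 - 6\right) 2 \left(-12\right)^{2} = \left(15 \cdot 0 - 6\right) 2 \cdot 144 = \left(0 - 6\right) 288 = \left(-6\right) 288 = -1728$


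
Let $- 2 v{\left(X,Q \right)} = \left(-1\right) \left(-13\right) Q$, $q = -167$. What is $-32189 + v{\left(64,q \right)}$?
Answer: $- \frac{62207}{2} \approx -31104.0$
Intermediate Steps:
$v{\left(X,Q \right)} = - \frac{13 Q}{2}$ ($v{\left(X,Q \right)} = - \frac{\left(-1\right) \left(-13\right) Q}{2} = - \frac{13 Q}{2}$)
$-32189 + v{\left(64,q \right)} = -32189 - - \frac{2171}{2} = -32189 + \frac{2171}{2} = - \frac{62207}{2}$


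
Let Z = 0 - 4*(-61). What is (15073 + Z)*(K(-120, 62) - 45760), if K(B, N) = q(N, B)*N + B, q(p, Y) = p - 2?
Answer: -645764720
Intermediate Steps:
q(p, Y) = -2 + p
Z = 244 (Z = 0 + 244 = 244)
K(B, N) = B + N*(-2 + N) (K(B, N) = (-2 + N)*N + B = N*(-2 + N) + B = B + N*(-2 + N))
(15073 + Z)*(K(-120, 62) - 45760) = (15073 + 244)*((-120 + 62*(-2 + 62)) - 45760) = 15317*((-120 + 62*60) - 45760) = 15317*((-120 + 3720) - 45760) = 15317*(3600 - 45760) = 15317*(-42160) = -645764720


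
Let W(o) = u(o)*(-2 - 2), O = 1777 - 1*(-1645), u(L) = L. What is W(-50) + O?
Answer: 3622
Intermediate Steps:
O = 3422 (O = 1777 + 1645 = 3422)
W(o) = -4*o (W(o) = o*(-2 - 2) = o*(-4) = -4*o)
W(-50) + O = -4*(-50) + 3422 = 200 + 3422 = 3622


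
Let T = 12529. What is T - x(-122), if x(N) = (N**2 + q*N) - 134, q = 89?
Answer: 8637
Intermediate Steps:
x(N) = -134 + N**2 + 89*N (x(N) = (N**2 + 89*N) - 134 = -134 + N**2 + 89*N)
T - x(-122) = 12529 - (-134 + (-122)**2 + 89*(-122)) = 12529 - (-134 + 14884 - 10858) = 12529 - 1*3892 = 12529 - 3892 = 8637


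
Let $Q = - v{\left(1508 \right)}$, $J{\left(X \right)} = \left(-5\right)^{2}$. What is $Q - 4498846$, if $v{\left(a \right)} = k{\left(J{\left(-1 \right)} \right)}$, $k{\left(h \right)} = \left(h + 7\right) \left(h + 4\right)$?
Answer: $-4499774$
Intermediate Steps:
$J{\left(X \right)} = 25$
$k{\left(h \right)} = \left(4 + h\right) \left(7 + h\right)$ ($k{\left(h \right)} = \left(7 + h\right) \left(4 + h\right) = \left(4 + h\right) \left(7 + h\right)$)
$v{\left(a \right)} = 928$ ($v{\left(a \right)} = 28 + 25^{2} + 11 \cdot 25 = 28 + 625 + 275 = 928$)
$Q = -928$ ($Q = \left(-1\right) 928 = -928$)
$Q - 4498846 = -928 - 4498846 = -4499774$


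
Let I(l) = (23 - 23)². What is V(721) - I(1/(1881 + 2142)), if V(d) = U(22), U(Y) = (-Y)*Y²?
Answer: -10648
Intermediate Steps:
U(Y) = -Y³
V(d) = -10648 (V(d) = -1*22³ = -1*10648 = -10648)
I(l) = 0 (I(l) = 0² = 0)
V(721) - I(1/(1881 + 2142)) = -10648 - 1*0 = -10648 + 0 = -10648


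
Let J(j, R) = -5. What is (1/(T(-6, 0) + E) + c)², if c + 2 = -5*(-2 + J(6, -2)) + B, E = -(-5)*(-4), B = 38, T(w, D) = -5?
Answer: 3147076/625 ≈ 5035.3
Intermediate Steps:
E = -20 (E = -1*20 = -20)
c = 71 (c = -2 + (-5*(-2 - 5) + 38) = -2 + (-5*(-7) + 38) = -2 + (35 + 38) = -2 + 73 = 71)
(1/(T(-6, 0) + E) + c)² = (1/(-5 - 20) + 71)² = (1/(-25) + 71)² = (-1/25 + 71)² = (1774/25)² = 3147076/625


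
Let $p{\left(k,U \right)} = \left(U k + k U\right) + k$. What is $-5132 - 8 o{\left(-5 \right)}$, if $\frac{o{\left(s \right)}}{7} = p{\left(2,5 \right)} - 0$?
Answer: $-6364$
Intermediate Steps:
$p{\left(k,U \right)} = k + 2 U k$ ($p{\left(k,U \right)} = \left(U k + U k\right) + k = 2 U k + k = k + 2 U k$)
$o{\left(s \right)} = 154$ ($o{\left(s \right)} = 7 \left(2 \left(1 + 2 \cdot 5\right) - 0\right) = 7 \left(2 \left(1 + 10\right) + 0\right) = 7 \left(2 \cdot 11 + 0\right) = 7 \left(22 + 0\right) = 7 \cdot 22 = 154$)
$-5132 - 8 o{\left(-5 \right)} = -5132 - 1232 = -6364$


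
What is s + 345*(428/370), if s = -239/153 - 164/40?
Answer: 22271449/56610 ≈ 393.42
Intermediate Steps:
s = -8663/1530 (s = -239*1/153 - 164*1/40 = -239/153 - 41/10 = -8663/1530 ≈ -5.6621)
s + 345*(428/370) = -8663/1530 + 345*(428/370) = -8663/1530 + 345*(428*(1/370)) = -8663/1530 + 345*(214/185) = -8663/1530 + 14766/37 = 22271449/56610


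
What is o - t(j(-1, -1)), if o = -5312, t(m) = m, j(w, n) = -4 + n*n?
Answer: -5309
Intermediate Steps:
j(w, n) = -4 + n²
o - t(j(-1, -1)) = -5312 - (-4 + (-1)²) = -5312 - (-4 + 1) = -5312 - 1*(-3) = -5312 + 3 = -5309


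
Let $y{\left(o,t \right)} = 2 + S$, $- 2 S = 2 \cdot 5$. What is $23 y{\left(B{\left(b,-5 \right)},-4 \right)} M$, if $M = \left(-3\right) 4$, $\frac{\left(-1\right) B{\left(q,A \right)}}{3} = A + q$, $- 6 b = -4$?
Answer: $828$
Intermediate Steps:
$b = \frac{2}{3}$ ($b = \left(- \frac{1}{6}\right) \left(-4\right) = \frac{2}{3} \approx 0.66667$)
$B{\left(q,A \right)} = - 3 A - 3 q$ ($B{\left(q,A \right)} = - 3 \left(A + q\right) = - 3 A - 3 q$)
$S = -5$ ($S = - \frac{2 \cdot 5}{2} = \left(- \frac{1}{2}\right) 10 = -5$)
$M = -12$
$y{\left(o,t \right)} = -3$ ($y{\left(o,t \right)} = 2 - 5 = -3$)
$23 y{\left(B{\left(b,-5 \right)},-4 \right)} M = 23 \left(-3\right) \left(-12\right) = \left(-69\right) \left(-12\right) = 828$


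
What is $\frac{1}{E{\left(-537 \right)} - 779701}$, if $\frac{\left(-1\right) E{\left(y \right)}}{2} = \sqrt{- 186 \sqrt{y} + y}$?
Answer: $- \frac{1}{779701 + 2 \sqrt{3} \sqrt{-179 - 62 i \sqrt{537}}} \approx -1.2824 \cdot 10^{-6} - 1.6248 \cdot 10^{-10} i$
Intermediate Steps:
$E{\left(y \right)} = - 2 \sqrt{y - 186 \sqrt{y}}$ ($E{\left(y \right)} = - 2 \sqrt{- 186 \sqrt{y} + y} = - 2 \sqrt{y - 186 \sqrt{y}}$)
$\frac{1}{E{\left(-537 \right)} - 779701} = \frac{1}{- 2 \sqrt{-537 - 186 \sqrt{-537}} - 779701} = \frac{1}{- 2 \sqrt{-537 - 186 i \sqrt{537}} - 779701} = \frac{1}{-779701 - 2 \sqrt{-537 - 186 i \sqrt{537}}}$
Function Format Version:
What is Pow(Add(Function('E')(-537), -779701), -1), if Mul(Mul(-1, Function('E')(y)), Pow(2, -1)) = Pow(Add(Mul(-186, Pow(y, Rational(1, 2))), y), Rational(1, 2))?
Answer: Mul(-1, Pow(Add(779701, Mul(2, Pow(3, Rational(1, 2)), Pow(Add(-179, Mul(-62, I, Pow(537, Rational(1, 2)))), Rational(1, 2)))), -1)) ≈ Add(-1.2824e-6, Mul(-1.6248e-10, I))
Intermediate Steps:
Function('E')(y) = Mul(-2, Pow(Add(y, Mul(-186, Pow(y, Rational(1, 2)))), Rational(1, 2))) (Function('E')(y) = Mul(-2, Pow(Add(Mul(-186, Pow(y, Rational(1, 2))), y), Rational(1, 2))) = Mul(-2, Pow(Add(y, Mul(-186, Pow(y, Rational(1, 2)))), Rational(1, 2))))
Pow(Add(Function('E')(-537), -779701), -1) = Pow(Add(Mul(-2, Pow(Add(-537, Mul(-186, Pow(-537, Rational(1, 2)))), Rational(1, 2))), -779701), -1) = Pow(Add(Mul(-2, Pow(Add(-537, Mul(-186, Mul(I, Pow(537, Rational(1, 2))))), Rational(1, 2))), -779701), -1) = Pow(Add(Mul(-2, Pow(Add(-537, Mul(-186, I, Pow(537, Rational(1, 2)))), Rational(1, 2))), -779701), -1) = Pow(Add(-779701, Mul(-2, Pow(Add(-537, Mul(-186, I, Pow(537, Rational(1, 2)))), Rational(1, 2)))), -1)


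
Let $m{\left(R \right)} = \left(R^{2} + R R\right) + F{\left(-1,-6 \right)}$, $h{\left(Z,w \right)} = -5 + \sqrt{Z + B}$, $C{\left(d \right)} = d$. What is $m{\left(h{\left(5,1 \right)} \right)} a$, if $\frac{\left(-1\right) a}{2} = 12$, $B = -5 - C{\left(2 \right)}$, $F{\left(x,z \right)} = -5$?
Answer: $-984 + 480 i \sqrt{2} \approx -984.0 + 678.82 i$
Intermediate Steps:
$B = -7$ ($B = -5 - 2 = -7$)
$a = -24$ ($a = \left(-2\right) 12 = -24$)
$h{\left(Z,w \right)} = -5 + \sqrt{-7 + Z}$ ($h{\left(Z,w \right)} = -5 + \sqrt{Z - 7} = -5 + \sqrt{-7 + Z}$)
$m{\left(R \right)} = -5 + 2 R^{2}$ ($m{\left(R \right)} = \left(R^{2} + R R\right) - 5 = \left(R^{2} + R^{2}\right) - 5 = 2 R^{2} - 5 = -5 + 2 R^{2}$)
$m{\left(h{\left(5,1 \right)} \right)} a = \left(-5 + 2 \left(-5 + \sqrt{-7 + 5}\right)^{2}\right) \left(-24\right) = \left(-5 + 2 \left(-5 + \sqrt{-2}\right)^{2}\right) \left(-24\right) = \left(-5 + 2 \left(-5 + i \sqrt{2}\right)^{2}\right) \left(-24\right) = 120 - 48 \left(-5 + i \sqrt{2}\right)^{2}$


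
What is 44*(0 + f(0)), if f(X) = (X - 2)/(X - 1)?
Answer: 88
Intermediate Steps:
f(X) = (-2 + X)/(-1 + X)
44*(0 + f(0)) = 44*(0 + (-2 + 0)/(-1 + 0)) = 44*(0 - 2/(-1)) = 44*(0 - 1*(-2)) = 44*(0 + 2) = 44*2 = 88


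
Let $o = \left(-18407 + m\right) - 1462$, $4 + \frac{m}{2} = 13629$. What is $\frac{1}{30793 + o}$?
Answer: $\frac{1}{38174} \approx 2.6196 \cdot 10^{-5}$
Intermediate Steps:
$m = 27250$ ($m = -8 + 2 \cdot 13629 = -8 + 27258 = 27250$)
$o = 7381$ ($o = \left(-18407 + 27250\right) - 1462 = 8843 - 1462 = 7381$)
$\frac{1}{30793 + o} = \frac{1}{30793 + 7381} = \frac{1}{38174}$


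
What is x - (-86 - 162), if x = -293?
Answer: -45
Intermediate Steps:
x - (-86 - 162) = -293 - (-86 - 162) = -293 - 1*(-248) = -293 + 248 = -45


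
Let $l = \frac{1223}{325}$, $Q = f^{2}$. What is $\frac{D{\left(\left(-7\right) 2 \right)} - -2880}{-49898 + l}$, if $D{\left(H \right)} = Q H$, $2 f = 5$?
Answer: $- \frac{1815125}{32431254} \approx -0.055968$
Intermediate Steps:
$f = \frac{5}{2}$ ($f = \frac{1}{2} \cdot 5 = \frac{5}{2} \approx 2.5$)
$Q = \frac{25}{4}$ ($Q = \left(\frac{5}{2}\right)^{2} = \frac{25}{4} \approx 6.25$)
$l = \frac{1223}{325}$ ($l = 1223 \cdot \frac{1}{325} = \frac{1223}{325} \approx 3.7631$)
$D{\left(H \right)} = \frac{25 H}{4}$
$\frac{D{\left(\left(-7\right) 2 \right)} - -2880}{-49898 + l} = \frac{\frac{25 \left(\left(-7\right) 2\right)}{4} - -2880}{-49898 + \frac{1223}{325}} = \frac{\frac{25}{4} \left(-14\right) + 2880}{- \frac{16215627}{325}} = \left(- \frac{175}{2} + 2880\right) \left(- \frac{325}{16215627}\right) = \frac{5585}{2} \left(- \frac{325}{16215627}\right) = - \frac{1815125}{32431254}$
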